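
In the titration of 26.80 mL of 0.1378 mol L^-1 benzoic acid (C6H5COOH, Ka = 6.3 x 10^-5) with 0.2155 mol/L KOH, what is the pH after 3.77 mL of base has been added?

Initial n(C6H5COOH) = 0.1378 x 0.02680 = 0.003693 mol.
n(KOH) added = 0.2155 x 0.003770 = 0.0008124 mol, converting that many moles of C6H5COOH to C6H5COO-.
Remaining n(C6H5COOH) = 0.002881 mol; n(C6H5COO-) = 0.0008124 mol.
By Henderson-Hasselbalch, pH = pKa + log([A^-]/[HA]) = 4.20 + log(0.0008124/0.002881) = 4.20 + (-0.55) = 3.65.

3.65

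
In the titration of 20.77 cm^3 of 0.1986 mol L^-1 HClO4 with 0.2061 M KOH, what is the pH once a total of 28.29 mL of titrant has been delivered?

n(acid) = 0.1986 x 0.02077 = 0.004125 mol; n(KOH) added = 0.2061 x 0.02829 = 0.005831 mol.
Base is in excess by 0.005831 - 0.004125 = 0.001706 mol in a total volume of 0.04906 L.
[OH^-] = 0.001706/0.04906 = 0.03477 M, so pOH = 1.46 and pH = 14.00 - 1.46 = 12.54.

12.54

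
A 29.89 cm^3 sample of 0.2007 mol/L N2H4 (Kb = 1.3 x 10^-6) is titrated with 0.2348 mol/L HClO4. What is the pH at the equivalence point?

4.54

n(N2H4) = 0.2007 x 0.02989 = 0.005999 mol; V(HClO4) at equivalence = 0.005999/0.2348 = 0.02555 L.
At equivalence the base is fully converted to N2H5+; total volume = 0.05544 L, so [N2H5+] = 0.005999/0.05544 = 0.1082 M.
Ka(N2H5+) = Kw/Kb = 1.0e-14 / 1.3 x 10^-6 = 7.69e-9.
[H^+] = sqrt(Ka x [N2H5+]) = sqrt(7.69e-9 x 0.1082) = 2.89e-5 M.
pH = -log(2.89e-5) = 4.54.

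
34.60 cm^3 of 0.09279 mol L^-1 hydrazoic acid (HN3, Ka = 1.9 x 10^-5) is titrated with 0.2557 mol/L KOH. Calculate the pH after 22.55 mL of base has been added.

12.65

n(acid) = 0.09279 x 0.03460 = 0.003211 mol; n(KOH) added = 0.2557 x 0.02255 = 0.005766 mol.
Base is in excess by 0.005766 - 0.003211 = 0.002556 mol in a total volume of 0.05715 L.
[OH^-] = 0.002556/0.05715 = 0.04472 M, so pOH = 1.35 and pH = 14.00 - 1.35 = 12.65.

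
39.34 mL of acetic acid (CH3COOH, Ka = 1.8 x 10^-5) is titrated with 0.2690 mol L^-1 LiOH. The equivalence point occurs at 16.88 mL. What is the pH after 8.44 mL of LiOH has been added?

4.74

8.44 mL is exactly half the equivalence volume (16.88/2), i.e. the half-equivalence point.
There, n(HA) = n(A^-), so pH = pKa = -log(1.8 x 10^-5) = 4.74.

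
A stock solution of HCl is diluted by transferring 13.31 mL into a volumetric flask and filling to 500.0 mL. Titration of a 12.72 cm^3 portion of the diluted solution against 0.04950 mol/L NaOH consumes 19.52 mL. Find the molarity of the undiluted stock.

n(NaOH) = 0.04950 x 0.01952 = 0.0009662 mol.
n(HCl) in the aliquot = 0.0009662 mol.
[diluted HCl] = 0.0009662 / 0.01272 = 0.07596 M.
Dilution factor = 500.0/13.31 = 37.57, so [stock] = 0.07596 x 37.57 = 2.85 M.

2.85 M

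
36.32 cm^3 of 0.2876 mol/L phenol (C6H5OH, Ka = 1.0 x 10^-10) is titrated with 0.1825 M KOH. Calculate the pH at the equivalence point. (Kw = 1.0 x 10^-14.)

11.52

n(C6H5OH) = 0.2876 x 0.03632 = 0.01045 mol; V(KOH) at equivalence = 0.01045/0.1825 = 0.05724 L.
At equivalence all the acid is converted to C6H5O-; total volume = 0.03632 + 0.05724 = 0.09356 L, so [C6H5O-] = 0.01045/0.09356 = 0.1117 M.
Kb = Kw/Ka = 1.0e-14 / 1.0 x 10^-10 = 0.000100.
[OH^-] = sqrt(Kb x [C6H5O-]) = sqrt(0.000100 x 0.1117) = 0.00334 M.
pOH = 2.48, so pH = 14.00 - 2.48 = 11.52.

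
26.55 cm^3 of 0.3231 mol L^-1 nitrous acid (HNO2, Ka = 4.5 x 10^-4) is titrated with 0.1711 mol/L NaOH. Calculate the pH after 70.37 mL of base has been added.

12.55

n(acid) = 0.3231 x 0.02655 = 0.008578 mol; n(NaOH) added = 0.1711 x 0.07037 = 0.01204 mol.
Base is in excess by 0.01204 - 0.008578 = 0.003462 mol in a total volume of 0.09692 L.
[OH^-] = 0.003462/0.09692 = 0.03572 M, so pOH = 1.45 and pH = 14.00 - 1.45 = 12.55.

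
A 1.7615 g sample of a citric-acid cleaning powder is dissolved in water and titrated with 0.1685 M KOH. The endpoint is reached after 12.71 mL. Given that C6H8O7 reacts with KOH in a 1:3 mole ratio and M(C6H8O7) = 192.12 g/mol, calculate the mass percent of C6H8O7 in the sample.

n(KOH) = 0.1685 x 0.01271 = 0.002142 mol.
n(C6H8O7) = 0.002142 / 3 = 0.0007139 mol.
mass of C6H8O7 = 0.0007139 x 192.12 = 0.1372 g.
% purity = 0.1372 / 1.7615 x 100 = 7.79%.

7.79%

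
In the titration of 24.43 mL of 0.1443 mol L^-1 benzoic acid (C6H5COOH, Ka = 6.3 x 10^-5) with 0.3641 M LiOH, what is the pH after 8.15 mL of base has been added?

4.93

Initial n(C6H5COOH) = 0.1443 x 0.02443 = 0.003525 mol.
n(LiOH) added = 0.3641 x 0.008150 = 0.002967 mol, converting that many moles of C6H5COOH to C6H5COO-.
Remaining n(C6H5COOH) = 0.0005578 mol; n(C6H5COO-) = 0.002967 mol.
By Henderson-Hasselbalch, pH = pKa + log([A^-]/[HA]) = 4.20 + log(0.002967/0.0005578) = 4.20 + (+0.73) = 4.93.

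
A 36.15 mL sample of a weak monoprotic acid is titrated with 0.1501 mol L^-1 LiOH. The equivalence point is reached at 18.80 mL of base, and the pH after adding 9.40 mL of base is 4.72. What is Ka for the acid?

9.40 mL is half of the equivalence volume, so this is the half-equivalence point where [HA] = [A^-].
At half-equivalence pH = pKa, so pKa = 4.72.
Ka = 10^(-4.72) = 1.9 x 10^-5.

1.9 x 10^-5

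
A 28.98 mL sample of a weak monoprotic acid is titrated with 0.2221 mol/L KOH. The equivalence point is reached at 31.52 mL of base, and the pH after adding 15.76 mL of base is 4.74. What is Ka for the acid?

1.8 x 10^-5

15.76 mL is half of the equivalence volume, so this is the half-equivalence point where [HA] = [A^-].
At half-equivalence pH = pKa, so pKa = 4.74.
Ka = 10^(-4.74) = 1.8 x 10^-5.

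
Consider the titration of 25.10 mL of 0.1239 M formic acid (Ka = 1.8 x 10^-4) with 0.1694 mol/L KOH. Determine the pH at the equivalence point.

n(HCOOH) = 0.1239 x 0.02510 = 0.003110 mol; V(KOH) at equivalence = 0.003110/0.1694 = 0.01836 L.
At equivalence all the acid is converted to HCOO-; total volume = 0.02510 + 0.01836 = 0.04346 L, so [HCOO-] = 0.003110/0.04346 = 0.07156 M.
Kb = Kw/Ka = 1.0e-14 / 1.8 x 10^-4 = 5.56e-11.
[OH^-] = sqrt(Kb x [HCOO-]) = sqrt(5.56e-11 x 0.07156) = 1.99e-6 M.
pOH = 5.70, so pH = 14.00 - 5.70 = 8.30.

8.30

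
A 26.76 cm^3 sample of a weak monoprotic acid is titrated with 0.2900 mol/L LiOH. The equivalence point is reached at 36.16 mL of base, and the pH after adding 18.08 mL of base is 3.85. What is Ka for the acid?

1.4 x 10^-4

18.08 mL is half of the equivalence volume, so this is the half-equivalence point where [HA] = [A^-].
At half-equivalence pH = pKa, so pKa = 3.85.
Ka = 10^(-3.85) = 1.4 x 10^-4.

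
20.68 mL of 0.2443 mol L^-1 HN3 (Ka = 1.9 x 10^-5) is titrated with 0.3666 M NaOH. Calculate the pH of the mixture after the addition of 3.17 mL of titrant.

4.20

Initial n(HN3) = 0.2443 x 0.02068 = 0.005052 mol.
n(NaOH) added = 0.3666 x 0.003170 = 0.001162 mol, converting that many moles of HN3 to N3-.
Remaining n(HN3) = 0.003890 mol; n(N3-) = 0.001162 mol.
By Henderson-Hasselbalch, pH = pKa + log([A^-]/[HA]) = 4.72 + log(0.001162/0.003890) = 4.72 + (-0.52) = 4.20.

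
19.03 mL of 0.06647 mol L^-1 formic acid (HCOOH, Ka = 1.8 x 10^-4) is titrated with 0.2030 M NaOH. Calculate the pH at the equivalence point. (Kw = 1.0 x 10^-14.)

8.22

n(HCOOH) = 0.06647 x 0.01903 = 0.001265 mol; V(NaOH) at equivalence = 0.001265/0.2030 = 0.006231 L.
At equivalence all the acid is converted to HCOO-; total volume = 0.01903 + 0.006231 = 0.02526 L, so [HCOO-] = 0.001265/0.02526 = 0.05007 M.
Kb = Kw/Ka = 1.0e-14 / 1.8 x 10^-4 = 5.56e-11.
[OH^-] = sqrt(Kb x [HCOO-]) = sqrt(5.56e-11 x 0.05007) = 1.67e-6 M.
pOH = 5.78, so pH = 14.00 - 5.78 = 8.22.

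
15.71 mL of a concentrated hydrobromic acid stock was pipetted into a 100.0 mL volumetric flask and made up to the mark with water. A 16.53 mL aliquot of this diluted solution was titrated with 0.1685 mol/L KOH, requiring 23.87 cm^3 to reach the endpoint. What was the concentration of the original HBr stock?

n(KOH) = 0.1685 x 0.02387 = 0.004022 mol.
n(HBr) in the aliquot = 0.004022 mol.
[diluted HBr] = 0.004022 / 0.01653 = 0.2433 M.
Dilution factor = 100.0/15.71 = 6.365, so [stock] = 0.2433 x 6.365 = 1.55 M.

1.55 M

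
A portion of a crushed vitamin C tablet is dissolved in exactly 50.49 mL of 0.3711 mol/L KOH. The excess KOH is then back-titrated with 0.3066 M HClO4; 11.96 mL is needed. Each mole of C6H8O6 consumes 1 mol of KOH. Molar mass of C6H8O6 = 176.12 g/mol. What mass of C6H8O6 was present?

2.65 g

Total n(KOH) added = 0.3711 x 0.05049 = 0.01874 mol.
n(HClO4) used = 0.3066 x 0.01196 = 0.003667 mol, which equals the excess n(KOH).
So n(KOH) consumed by the sample = 0.01874 - 0.003667 = 0.01507 mol.
n(C6H8O6) = 0.01507 / 1 = 0.01507 mol.
mass = 0.01507 mol x 176.12 g/mol = 2.65 g.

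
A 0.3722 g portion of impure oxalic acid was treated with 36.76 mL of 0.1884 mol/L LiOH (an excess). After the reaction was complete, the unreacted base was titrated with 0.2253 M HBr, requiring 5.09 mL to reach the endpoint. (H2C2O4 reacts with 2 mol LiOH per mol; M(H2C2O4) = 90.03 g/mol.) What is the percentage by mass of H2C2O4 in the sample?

Total n(LiOH) added = 0.1884 x 0.03676 = 0.006926 mol.
n(HBr) used = 0.2253 x 0.005090 = 0.001147 mol, which equals the excess n(LiOH).
So n(LiOH) consumed by the sample = 0.006926 - 0.001147 = 0.005779 mol.
n(H2C2O4) = 0.005779 / 2 = 0.002889 mol.
mass H2C2O4 = 0.002889 x 90.03 = 0.2601 g, so %H2C2O4 = 0.2601/0.3722 x 100 = 69.9%.

69.9%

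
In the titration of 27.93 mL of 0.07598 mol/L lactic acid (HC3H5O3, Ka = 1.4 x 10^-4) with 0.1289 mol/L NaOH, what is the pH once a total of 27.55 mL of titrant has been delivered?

n(acid) = 0.07598 x 0.02793 = 0.002122 mol; n(NaOH) added = 0.1289 x 0.02755 = 0.003551 mol.
Base is in excess by 0.003551 - 0.002122 = 0.001429 mol in a total volume of 0.05548 L.
[OH^-] = 0.001429/0.05548 = 0.02576 M, so pOH = 1.59 and pH = 14.00 - 1.59 = 12.41.

12.41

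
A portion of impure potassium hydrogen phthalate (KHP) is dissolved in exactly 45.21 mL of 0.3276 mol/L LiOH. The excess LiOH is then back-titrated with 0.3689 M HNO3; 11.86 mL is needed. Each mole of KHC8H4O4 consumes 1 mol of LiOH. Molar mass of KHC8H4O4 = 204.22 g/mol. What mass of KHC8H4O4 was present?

2.13 g

Total n(LiOH) added = 0.3276 x 0.04521 = 0.01481 mol.
n(HNO3) used = 0.3689 x 0.01186 = 0.004375 mol, which equals the excess n(LiOH).
So n(LiOH) consumed by the sample = 0.01481 - 0.004375 = 0.01044 mol.
n(KHC8H4O4) = 0.01044 / 1 = 0.01044 mol.
mass = 0.01044 mol x 204.22 g/mol = 2.13 g.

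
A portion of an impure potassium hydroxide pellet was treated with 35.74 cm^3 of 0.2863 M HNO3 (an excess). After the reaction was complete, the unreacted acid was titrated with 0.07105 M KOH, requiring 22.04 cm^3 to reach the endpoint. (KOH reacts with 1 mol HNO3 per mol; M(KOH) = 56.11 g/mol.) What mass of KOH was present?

Total n(HNO3) added = 0.2863 x 0.03574 = 0.01023 mol.
n(KOH) used = 0.07105 x 0.02204 = 0.001566 mol, which equals the excess n(HNO3).
So n(HNO3) consumed by the sample = 0.01023 - 0.001566 = 0.008666 mol.
n(KOH) = 0.008666 / 1 = 0.008666 mol.
mass = 0.008666 mol x 56.11 g/mol = 0.486 g.

0.486 g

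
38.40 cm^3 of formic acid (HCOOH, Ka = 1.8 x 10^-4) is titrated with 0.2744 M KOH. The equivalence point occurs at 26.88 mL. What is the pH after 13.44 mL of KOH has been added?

13.44 mL is exactly half the equivalence volume (26.88/2), i.e. the half-equivalence point.
There, n(HA) = n(A^-), so pH = pKa = -log(1.8 x 10^-4) = 3.74.

3.74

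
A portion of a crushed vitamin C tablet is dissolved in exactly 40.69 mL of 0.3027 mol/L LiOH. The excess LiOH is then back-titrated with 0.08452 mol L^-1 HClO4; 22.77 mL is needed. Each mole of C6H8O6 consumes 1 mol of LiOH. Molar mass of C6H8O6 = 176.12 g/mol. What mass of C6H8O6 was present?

Total n(LiOH) added = 0.3027 x 0.04069 = 0.01232 mol.
n(HClO4) used = 0.08452 x 0.02277 = 0.001925 mol, which equals the excess n(LiOH).
So n(LiOH) consumed by the sample = 0.01232 - 0.001925 = 0.01039 mol.
n(C6H8O6) = 0.01039 / 1 = 0.01039 mol.
mass = 0.01039 mol x 176.12 g/mol = 1.83 g.

1.83 g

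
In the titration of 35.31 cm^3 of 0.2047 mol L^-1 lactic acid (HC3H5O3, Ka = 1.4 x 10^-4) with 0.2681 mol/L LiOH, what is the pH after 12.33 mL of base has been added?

3.78

Initial n(HC3H5O3) = 0.2047 x 0.03531 = 0.007228 mol.
n(LiOH) added = 0.2681 x 0.01233 = 0.003306 mol, converting that many moles of HC3H5O3 to C3H5O3-.
Remaining n(HC3H5O3) = 0.003922 mol; n(C3H5O3-) = 0.003306 mol.
By Henderson-Hasselbalch, pH = pKa + log([A^-]/[HA]) = 3.85 + log(0.003306/0.003922) = 3.85 + (-0.07) = 3.78.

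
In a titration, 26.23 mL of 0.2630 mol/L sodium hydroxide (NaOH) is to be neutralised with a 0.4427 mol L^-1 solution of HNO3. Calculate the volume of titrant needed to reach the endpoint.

n(NaOH) = 0.2630 mol/L x 0.02623 L = 0.006898 mol.
At equivalence n(HNO3) = n(NaOH) = 0.006898 mol.
V(HNO3) = 0.006898 / 0.4427 = 0.01558 L = 15.6 mL.

15.6 mL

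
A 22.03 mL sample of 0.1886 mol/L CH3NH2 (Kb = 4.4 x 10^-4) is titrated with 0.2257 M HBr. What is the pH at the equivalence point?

n(CH3NH2) = 0.1886 x 0.02203 = 0.004155 mol; V(HBr) at equivalence = 0.004155/0.2257 = 0.01841 L.
At equivalence the base is fully converted to CH3NH3+; total volume = 0.04044 L, so [CH3NH3+] = 0.004155/0.04044 = 0.1027 M.
Ka(CH3NH3+) = Kw/Kb = 1.0e-14 / 4.4 x 10^-4 = 2.27e-11.
[H^+] = sqrt(Ka x [CH3NH3+]) = sqrt(2.27e-11 x 0.1027) = 1.53e-6 M.
pH = -log(1.53e-6) = 5.82.

5.82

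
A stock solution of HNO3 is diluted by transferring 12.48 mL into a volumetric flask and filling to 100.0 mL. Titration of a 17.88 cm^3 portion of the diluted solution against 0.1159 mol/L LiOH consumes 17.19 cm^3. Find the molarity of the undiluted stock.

n(LiOH) = 0.1159 x 0.01719 = 0.001992 mol.
n(HNO3) in the aliquot = 0.001992 mol.
[diluted HNO3] = 0.001992 / 0.01788 = 0.1114 M.
Dilution factor = 100.0/12.48 = 8.013, so [stock] = 0.1114 x 8.013 = 0.893 M.

0.893 M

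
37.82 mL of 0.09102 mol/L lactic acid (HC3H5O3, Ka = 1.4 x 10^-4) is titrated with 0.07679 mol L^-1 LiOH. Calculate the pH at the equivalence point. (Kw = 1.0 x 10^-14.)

n(HC3H5O3) = 0.09102 x 0.03782 = 0.003442 mol; V(LiOH) at equivalence = 0.003442/0.07679 = 0.04483 L.
At equivalence all the acid is converted to C3H5O3-; total volume = 0.03782 + 0.04483 = 0.08265 L, so [C3H5O3-] = 0.003442/0.08265 = 0.04165 M.
Kb = Kw/Ka = 1.0e-14 / 1.4 x 10^-4 = 7.14e-11.
[OH^-] = sqrt(Kb x [C3H5O3-]) = sqrt(7.14e-11 x 0.04165) = 1.72e-6 M.
pOH = 5.76, so pH = 14.00 - 5.76 = 8.24.

8.24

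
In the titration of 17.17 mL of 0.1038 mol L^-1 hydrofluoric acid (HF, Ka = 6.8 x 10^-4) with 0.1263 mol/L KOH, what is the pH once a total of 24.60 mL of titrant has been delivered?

12.50

n(acid) = 0.1038 x 0.01717 = 0.001782 mol; n(KOH) added = 0.1263 x 0.02460 = 0.003107 mol.
Base is in excess by 0.003107 - 0.001782 = 0.001325 mol in a total volume of 0.04177 L.
[OH^-] = 0.001325/0.04177 = 0.03171 M, so pOH = 1.50 and pH = 14.00 - 1.50 = 12.50.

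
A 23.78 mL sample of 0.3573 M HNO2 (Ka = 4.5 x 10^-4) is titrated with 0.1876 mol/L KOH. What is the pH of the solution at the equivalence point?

n(HNO2) = 0.3573 x 0.02378 = 0.008497 mol; V(KOH) at equivalence = 0.008497/0.1876 = 0.04529 L.
At equivalence all the acid is converted to NO2-; total volume = 0.02378 + 0.04529 = 0.06907 L, so [NO2-] = 0.008497/0.06907 = 0.1230 M.
Kb = Kw/Ka = 1.0e-14 / 4.5 x 10^-4 = 2.22e-11.
[OH^-] = sqrt(Kb x [NO2-]) = sqrt(2.22e-11 x 0.1230) = 1.65e-6 M.
pOH = 5.78, so pH = 14.00 - 5.78 = 8.22.

8.22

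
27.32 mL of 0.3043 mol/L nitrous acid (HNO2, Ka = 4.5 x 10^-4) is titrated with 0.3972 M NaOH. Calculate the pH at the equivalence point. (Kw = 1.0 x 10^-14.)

8.29

n(HNO2) = 0.3043 x 0.02732 = 0.008313 mol; V(NaOH) at equivalence = 0.008313/0.3972 = 0.02093 L.
At equivalence all the acid is converted to NO2-; total volume = 0.02732 + 0.02093 = 0.04825 L, so [NO2-] = 0.008313/0.04825 = 0.1723 M.
Kb = Kw/Ka = 1.0e-14 / 4.5 x 10^-4 = 2.22e-11.
[OH^-] = sqrt(Kb x [NO2-]) = sqrt(2.22e-11 x 0.1723) = 1.96e-6 M.
pOH = 5.71, so pH = 14.00 - 5.71 = 8.29.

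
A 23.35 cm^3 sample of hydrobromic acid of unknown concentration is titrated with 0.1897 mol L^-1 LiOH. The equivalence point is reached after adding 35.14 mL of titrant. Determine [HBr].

0.285 M

n(LiOH) delivered = 0.1897 x 0.03514 = 0.006666 mol.
For a 1:1 reaction, n(HBr) = 0.006666 mol.
[HBr] = 0.006666 mol / 0.02335 L = 0.285 M.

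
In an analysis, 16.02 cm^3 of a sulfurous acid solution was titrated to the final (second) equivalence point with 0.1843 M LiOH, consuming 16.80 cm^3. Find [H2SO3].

0.0966 M

n(LiOH) = 0.1843 x 0.01680 = 0.003096 mol.
At the final (second) equivalence point, 2 mol OH^- react per mol H2SO3, so n(H2SO3) = 0.003096 / 2 = 0.001548 mol.
[H2SO3] = 0.001548 / 0.01602 L = 0.0966 M.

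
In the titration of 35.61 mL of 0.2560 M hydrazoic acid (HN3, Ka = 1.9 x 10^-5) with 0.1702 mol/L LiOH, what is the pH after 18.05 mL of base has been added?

Initial n(HN3) = 0.2560 x 0.03561 = 0.009116 mol.
n(LiOH) added = 0.1702 x 0.01805 = 0.003072 mol, converting that many moles of HN3 to N3-.
Remaining n(HN3) = 0.006044 mol; n(N3-) = 0.003072 mol.
By Henderson-Hasselbalch, pH = pKa + log([A^-]/[HA]) = 4.72 + log(0.003072/0.006044) = 4.72 + (-0.29) = 4.43.

4.43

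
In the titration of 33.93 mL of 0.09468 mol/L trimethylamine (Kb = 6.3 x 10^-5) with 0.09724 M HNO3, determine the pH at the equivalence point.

5.56

n((CH3)3N) = 0.09468 x 0.03393 = 0.003212 mol; V(HNO3) at equivalence = 0.003212/0.09724 = 0.03304 L.
At equivalence the base is fully converted to (CH3)3NH+; total volume = 0.06697 L, so [(CH3)3NH+] = 0.003212/0.06697 = 0.04797 M.
Ka((CH3)3NH+) = Kw/Kb = 1.0e-14 / 6.3 x 10^-5 = 1.59e-10.
[H^+] = sqrt(Ka x [(CH3)3NH+]) = sqrt(1.59e-10 x 0.04797) = 2.76e-6 M.
pH = -log(2.76e-6) = 5.56.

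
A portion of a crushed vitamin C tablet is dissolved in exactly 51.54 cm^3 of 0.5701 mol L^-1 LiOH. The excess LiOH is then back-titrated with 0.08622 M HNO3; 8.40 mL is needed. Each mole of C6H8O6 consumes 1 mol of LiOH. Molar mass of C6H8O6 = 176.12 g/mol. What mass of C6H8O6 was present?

5.05 g

Total n(LiOH) added = 0.5701 x 0.05154 = 0.02938 mol.
n(HNO3) used = 0.08622 x 0.008400 = 0.0007242 mol, which equals the excess n(LiOH).
So n(LiOH) consumed by the sample = 0.02938 - 0.0007242 = 0.02866 mol.
n(C6H8O6) = 0.02866 / 1 = 0.02866 mol.
mass = 0.02866 mol x 176.12 g/mol = 5.05 g.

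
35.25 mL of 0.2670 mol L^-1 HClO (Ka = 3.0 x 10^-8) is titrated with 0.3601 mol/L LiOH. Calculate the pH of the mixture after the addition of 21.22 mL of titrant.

8.16

Initial n(HClO) = 0.2670 x 0.03525 = 0.009412 mol.
n(LiOH) added = 0.3601 x 0.02122 = 0.007641 mol, converting that many moles of HClO to ClO-.
Remaining n(HClO) = 0.001770 mol; n(ClO-) = 0.007641 mol.
By Henderson-Hasselbalch, pH = pKa + log([A^-]/[HA]) = 7.52 + log(0.007641/0.001770) = 7.52 + (+0.64) = 8.16.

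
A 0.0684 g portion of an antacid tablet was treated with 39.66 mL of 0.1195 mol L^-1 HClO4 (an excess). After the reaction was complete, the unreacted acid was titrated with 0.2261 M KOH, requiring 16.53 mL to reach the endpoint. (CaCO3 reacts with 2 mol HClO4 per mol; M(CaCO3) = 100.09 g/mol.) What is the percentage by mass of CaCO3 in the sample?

73.3%

Total n(HClO4) added = 0.1195 x 0.03966 = 0.004739 mol.
n(KOH) used = 0.2261 x 0.01653 = 0.003737 mol, which equals the excess n(HClO4).
So n(HClO4) consumed by the sample = 0.004739 - 0.003737 = 0.001002 mol.
n(CaCO3) = 0.001002 / 2 = 0.0005010 mol.
mass CaCO3 = 0.0005010 x 100.09 = 0.05014 g, so %CaCO3 = 0.05014/0.0684 x 100 = 73.3%.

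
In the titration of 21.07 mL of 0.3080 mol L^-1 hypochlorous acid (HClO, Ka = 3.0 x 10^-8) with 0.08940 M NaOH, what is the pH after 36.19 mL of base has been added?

7.52

Initial n(HClO) = 0.3080 x 0.02107 = 0.006490 mol.
n(NaOH) added = 0.08940 x 0.03619 = 0.003235 mol, converting that many moles of HClO to ClO-.
Remaining n(HClO) = 0.003254 mol; n(ClO-) = 0.003235 mol.
By Henderson-Hasselbalch, pH = pKa + log([A^-]/[HA]) = 7.52 + log(0.003235/0.003254) = 7.52 + (-0.00) = 7.52.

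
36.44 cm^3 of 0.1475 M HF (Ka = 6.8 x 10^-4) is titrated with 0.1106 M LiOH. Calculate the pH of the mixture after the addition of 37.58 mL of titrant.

3.70

Initial n(HF) = 0.1475 x 0.03644 = 0.005375 mol.
n(LiOH) added = 0.1106 x 0.03758 = 0.004156 mol, converting that many moles of HF to F-.
Remaining n(HF) = 0.001219 mol; n(F-) = 0.004156 mol.
By Henderson-Hasselbalch, pH = pKa + log([A^-]/[HA]) = 3.17 + log(0.004156/0.001219) = 3.17 + (+0.53) = 3.70.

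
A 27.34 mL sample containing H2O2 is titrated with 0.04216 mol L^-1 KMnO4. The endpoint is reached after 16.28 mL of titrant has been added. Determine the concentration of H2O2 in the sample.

n(KMnO4) = 0.04216 x 0.01628 = 0.0006864 mol.
From the balanced equation, 2 mol KMnO4 reacts with 5 mol H2O2, so n(H2O2) = 0.0006864 x 5/2 = 0.001716 mol.
[H2O2] = 0.001716 / 0.02734 L = 0.0628 M.

0.0628 M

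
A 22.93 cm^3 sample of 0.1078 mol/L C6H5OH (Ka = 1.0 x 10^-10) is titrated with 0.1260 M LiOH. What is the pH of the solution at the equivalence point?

11.38

n(C6H5OH) = 0.1078 x 0.02293 = 0.002472 mol; V(LiOH) at equivalence = 0.002472/0.1260 = 0.01962 L.
At equivalence all the acid is converted to C6H5O-; total volume = 0.02293 + 0.01962 = 0.04255 L, so [C6H5O-] = 0.002472/0.04255 = 0.05810 M.
Kb = Kw/Ka = 1.0e-14 / 1.0 x 10^-10 = 0.000100.
[OH^-] = sqrt(Kb x [C6H5O-]) = sqrt(0.000100 x 0.05810) = 0.00241 M.
pOH = 2.62, so pH = 14.00 - 2.62 = 11.38.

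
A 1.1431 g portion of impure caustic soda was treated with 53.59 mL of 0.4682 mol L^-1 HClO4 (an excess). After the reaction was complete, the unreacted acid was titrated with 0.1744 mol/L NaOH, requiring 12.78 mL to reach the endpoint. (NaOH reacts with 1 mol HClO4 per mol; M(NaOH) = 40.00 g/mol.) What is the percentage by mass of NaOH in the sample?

80.0%

Total n(HClO4) added = 0.4682 x 0.05359 = 0.02509 mol.
n(NaOH) used = 0.1744 x 0.01278 = 0.002229 mol, which equals the excess n(HClO4).
So n(HClO4) consumed by the sample = 0.02509 - 0.002229 = 0.02286 mol.
n(NaOH) = 0.02286 / 1 = 0.02286 mol.
mass NaOH = 0.02286 x 40.00 = 0.9145 g, so %NaOH = 0.9145/1.1431 x 100 = 80.0%.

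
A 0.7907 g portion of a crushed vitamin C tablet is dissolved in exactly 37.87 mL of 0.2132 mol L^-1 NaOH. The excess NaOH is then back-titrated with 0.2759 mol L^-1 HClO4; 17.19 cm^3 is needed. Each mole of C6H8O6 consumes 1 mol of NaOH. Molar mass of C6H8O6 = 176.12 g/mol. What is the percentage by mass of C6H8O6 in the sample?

Total n(NaOH) added = 0.2132 x 0.03787 = 0.008074 mol.
n(HClO4) used = 0.2759 x 0.01719 = 0.004743 mol, which equals the excess n(NaOH).
So n(NaOH) consumed by the sample = 0.008074 - 0.004743 = 0.003331 mol.
n(C6H8O6) = 0.003331 / 1 = 0.003331 mol.
mass C6H8O6 = 0.003331 x 176.12 = 0.5867 g, so %C6H8O6 = 0.5867/0.7907 x 100 = 74.2%.

74.2%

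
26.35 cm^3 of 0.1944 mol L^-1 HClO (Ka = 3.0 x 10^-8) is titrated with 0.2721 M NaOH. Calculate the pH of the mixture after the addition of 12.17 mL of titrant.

7.78

Initial n(HClO) = 0.1944 x 0.02635 = 0.005122 mol.
n(NaOH) added = 0.2721 x 0.01217 = 0.003311 mol, converting that many moles of HClO to ClO-.
Remaining n(HClO) = 0.001811 mol; n(ClO-) = 0.003311 mol.
By Henderson-Hasselbalch, pH = pKa + log([A^-]/[HA]) = 7.52 + log(0.003311/0.001811) = 7.52 + (+0.26) = 7.78.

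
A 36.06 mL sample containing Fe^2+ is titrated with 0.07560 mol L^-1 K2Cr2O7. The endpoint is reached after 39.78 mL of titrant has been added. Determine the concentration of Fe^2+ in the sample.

0.500 M

n(K2Cr2O7) = 0.07560 x 0.03978 = 0.003007 mol.
From the balanced equation, 1 mol K2Cr2O7 reacts with 6 mol Fe^2+, so n(Fe^2+) = 0.003007 x 6/1 = 0.01804 mol.
[Fe^2+] = 0.01804 / 0.03606 L = 0.500 M.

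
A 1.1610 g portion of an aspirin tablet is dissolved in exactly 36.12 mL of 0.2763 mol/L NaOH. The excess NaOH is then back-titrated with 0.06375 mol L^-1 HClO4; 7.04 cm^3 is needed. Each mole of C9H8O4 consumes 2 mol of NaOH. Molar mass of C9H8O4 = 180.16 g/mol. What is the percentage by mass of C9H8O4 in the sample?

Total n(NaOH) added = 0.2763 x 0.03612 = 0.009980 mol.
n(HClO4) used = 0.06375 x 0.007040 = 0.0004488 mol, which equals the excess n(NaOH).
So n(NaOH) consumed by the sample = 0.009980 - 0.0004488 = 0.009531 mol.
n(C9H8O4) = 0.009531 / 2 = 0.004766 mol.
mass C9H8O4 = 0.004766 x 180.16 = 0.8586 g, so %C9H8O4 = 0.8586/1.1610 x 100 = 74.0%.

74.0%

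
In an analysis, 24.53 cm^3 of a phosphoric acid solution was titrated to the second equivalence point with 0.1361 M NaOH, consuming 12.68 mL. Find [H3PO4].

n(NaOH) = 0.1361 x 0.01268 = 0.001726 mol.
At the second equivalence point, 2 mol OH^- react per mol H3PO4, so n(H3PO4) = 0.001726 / 2 = 0.0008629 mol.
[H3PO4] = 0.0008629 / 0.02453 L = 0.0352 M.

0.0352 M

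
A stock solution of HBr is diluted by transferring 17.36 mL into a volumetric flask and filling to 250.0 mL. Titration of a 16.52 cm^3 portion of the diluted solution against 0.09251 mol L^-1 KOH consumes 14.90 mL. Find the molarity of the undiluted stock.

n(KOH) = 0.09251 x 0.01490 = 0.001378 mol.
n(HBr) in the aliquot = 0.001378 mol.
[diluted HBr] = 0.001378 / 0.01652 = 0.08344 M.
Dilution factor = 250.0/17.36 = 14.40, so [stock] = 0.08344 x 14.40 = 1.20 M.

1.20 M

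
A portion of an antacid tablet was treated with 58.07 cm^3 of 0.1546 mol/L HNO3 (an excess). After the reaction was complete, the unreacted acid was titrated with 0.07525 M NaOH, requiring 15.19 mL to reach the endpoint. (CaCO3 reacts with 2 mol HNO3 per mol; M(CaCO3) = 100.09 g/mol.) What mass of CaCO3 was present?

Total n(HNO3) added = 0.1546 x 0.05807 = 0.008978 mol.
n(NaOH) used = 0.07525 x 0.01519 = 0.001143 mol, which equals the excess n(HNO3).
So n(HNO3) consumed by the sample = 0.008978 - 0.001143 = 0.007835 mol.
n(CaCO3) = 0.007835 / 2 = 0.003917 mol.
mass = 0.003917 mol x 100.09 g/mol = 0.392 g.

0.392 g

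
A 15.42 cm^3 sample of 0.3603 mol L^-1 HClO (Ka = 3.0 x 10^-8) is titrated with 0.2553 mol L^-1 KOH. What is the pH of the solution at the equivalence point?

n(HClO) = 0.3603 x 0.01542 = 0.005556 mol; V(KOH) at equivalence = 0.005556/0.2553 = 0.02176 L.
At equivalence all the acid is converted to ClO-; total volume = 0.01542 + 0.02176 = 0.03718 L, so [ClO-] = 0.005556/0.03718 = 0.1494 M.
Kb = Kw/Ka = 1.0e-14 / 3.0 x 10^-8 = 3.33e-7.
[OH^-] = sqrt(Kb x [ClO-]) = sqrt(3.33e-7 x 0.1494) = 0.000223 M.
pOH = 3.65, so pH = 14.00 - 3.65 = 10.35.

10.35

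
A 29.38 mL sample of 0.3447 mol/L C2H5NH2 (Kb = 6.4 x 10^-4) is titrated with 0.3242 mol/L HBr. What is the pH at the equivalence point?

5.79

n(C2H5NH2) = 0.3447 x 0.02938 = 0.01013 mol; V(HBr) at equivalence = 0.01013/0.3242 = 0.03124 L.
At equivalence the base is fully converted to C2H5NH3+; total volume = 0.06062 L, so [C2H5NH3+] = 0.01013/0.06062 = 0.1671 M.
Ka(C2H5NH3+) = Kw/Kb = 1.0e-14 / 6.4 x 10^-4 = 1.56e-11.
[H^+] = sqrt(Ka x [C2H5NH3+]) = sqrt(1.56e-11 x 0.1671) = 1.62e-6 M.
pH = -log(1.62e-6) = 5.79.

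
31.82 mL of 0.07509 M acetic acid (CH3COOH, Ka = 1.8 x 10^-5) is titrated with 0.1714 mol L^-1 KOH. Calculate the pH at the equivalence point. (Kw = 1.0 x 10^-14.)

8.73

n(CH3COOH) = 0.07509 x 0.03182 = 0.002389 mol; V(KOH) at equivalence = 0.002389/0.1714 = 0.01394 L.
At equivalence all the acid is converted to CH3COO-; total volume = 0.03182 + 0.01394 = 0.04576 L, so [CH3COO-] = 0.002389/0.04576 = 0.05221 M.
Kb = Kw/Ka = 1.0e-14 / 1.8 x 10^-5 = 5.56e-10.
[OH^-] = sqrt(Kb x [CH3COO-]) = sqrt(5.56e-10 x 0.05221) = 5.39e-6 M.
pOH = 5.27, so pH = 14.00 - 5.27 = 8.73.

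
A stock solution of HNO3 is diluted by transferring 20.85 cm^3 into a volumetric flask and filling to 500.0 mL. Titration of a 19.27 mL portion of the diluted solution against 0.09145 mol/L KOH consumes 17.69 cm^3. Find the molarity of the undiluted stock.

n(KOH) = 0.09145 x 0.01769 = 0.001618 mol.
n(HNO3) in the aliquot = 0.001618 mol.
[diluted HNO3] = 0.001618 / 0.01927 = 0.08395 M.
Dilution factor = 500.0/20.85 = 23.98, so [stock] = 0.08395 x 23.98 = 2.01 M.

2.01 M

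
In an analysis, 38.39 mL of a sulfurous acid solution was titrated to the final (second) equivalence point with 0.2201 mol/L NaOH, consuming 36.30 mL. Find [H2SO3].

n(NaOH) = 0.2201 x 0.03630 = 0.007990 mol.
At the final (second) equivalence point, 2 mol OH^- react per mol H2SO3, so n(H2SO3) = 0.007990 / 2 = 0.003995 mol.
[H2SO3] = 0.003995 / 0.03839 L = 0.104 M.

0.104 M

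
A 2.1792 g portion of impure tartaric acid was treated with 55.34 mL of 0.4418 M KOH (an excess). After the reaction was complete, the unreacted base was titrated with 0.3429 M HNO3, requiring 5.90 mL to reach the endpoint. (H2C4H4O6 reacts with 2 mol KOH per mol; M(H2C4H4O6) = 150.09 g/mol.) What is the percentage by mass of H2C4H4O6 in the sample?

77.2%

Total n(KOH) added = 0.4418 x 0.05534 = 0.02445 mol.
n(HNO3) used = 0.3429 x 0.005900 = 0.002023 mol, which equals the excess n(KOH).
So n(KOH) consumed by the sample = 0.02445 - 0.002023 = 0.02243 mol.
n(H2C4H4O6) = 0.02243 / 2 = 0.01121 mol.
mass H2C4H4O6 = 0.01121 x 150.09 = 1.683 g, so %H2C4H4O6 = 1.683/2.1792 x 100 = 77.2%.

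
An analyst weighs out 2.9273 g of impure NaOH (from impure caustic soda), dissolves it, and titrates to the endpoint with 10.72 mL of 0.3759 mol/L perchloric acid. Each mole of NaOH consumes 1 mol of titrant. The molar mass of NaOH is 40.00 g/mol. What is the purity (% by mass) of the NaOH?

n(HClO4) = 0.3759 x 0.01072 = 0.004030 mol.
n(NaOH) = 0.004030 / 1 = 0.004030 mol.
mass of NaOH = 0.004030 x 40.00 = 0.1612 g.
% purity = 0.1612 / 2.9273 x 100 = 5.51%.

5.51%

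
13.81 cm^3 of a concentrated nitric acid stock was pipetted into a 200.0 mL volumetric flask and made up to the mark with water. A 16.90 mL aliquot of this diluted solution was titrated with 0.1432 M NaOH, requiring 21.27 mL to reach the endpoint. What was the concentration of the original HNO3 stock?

2.61 M

n(NaOH) = 0.1432 x 0.02127 = 0.003046 mol.
n(HNO3) in the aliquot = 0.003046 mol.
[diluted HNO3] = 0.003046 / 0.01690 = 0.1802 M.
Dilution factor = 200.0/13.81 = 14.48, so [stock] = 0.1802 x 14.48 = 2.61 M.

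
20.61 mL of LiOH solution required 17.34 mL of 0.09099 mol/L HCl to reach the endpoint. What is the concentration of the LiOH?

n(HCl) delivered = 0.09099 x 0.01734 = 0.001578 mol.
For a 1:1 reaction, n(LiOH) = 0.001578 mol.
[LiOH] = 0.001578 mol / 0.02061 L = 0.0766 M.

0.0766 M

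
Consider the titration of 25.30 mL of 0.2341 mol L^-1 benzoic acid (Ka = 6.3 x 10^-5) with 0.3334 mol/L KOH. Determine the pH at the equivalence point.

n(C6H5COOH) = 0.2341 x 0.02530 = 0.005923 mol; V(KOH) at equivalence = 0.005923/0.3334 = 0.01776 L.
At equivalence all the acid is converted to C6H5COO-; total volume = 0.02530 + 0.01776 = 0.04306 L, so [C6H5COO-] = 0.005923/0.04306 = 0.1375 M.
Kb = Kw/Ka = 1.0e-14 / 6.3 x 10^-5 = 1.59e-10.
[OH^-] = sqrt(Kb x [C6H5COO-]) = sqrt(1.59e-10 x 0.1375) = 4.67e-6 M.
pOH = 5.33, so pH = 14.00 - 5.33 = 8.67.

8.67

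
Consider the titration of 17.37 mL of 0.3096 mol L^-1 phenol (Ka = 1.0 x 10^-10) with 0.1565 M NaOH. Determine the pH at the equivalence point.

11.51

n(C6H5OH) = 0.3096 x 0.01737 = 0.005378 mol; V(NaOH) at equivalence = 0.005378/0.1565 = 0.03436 L.
At equivalence all the acid is converted to C6H5O-; total volume = 0.01737 + 0.03436 = 0.05173 L, so [C6H5O-] = 0.005378/0.05173 = 0.1040 M.
Kb = Kw/Ka = 1.0e-14 / 1.0 x 10^-10 = 0.000100.
[OH^-] = sqrt(Kb x [C6H5O-]) = sqrt(0.000100 x 0.1040) = 0.00322 M.
pOH = 2.49, so pH = 14.00 - 2.49 = 11.51.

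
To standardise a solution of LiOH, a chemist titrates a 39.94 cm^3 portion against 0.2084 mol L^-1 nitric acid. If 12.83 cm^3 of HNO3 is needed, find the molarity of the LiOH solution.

n(HNO3) delivered = 0.2084 x 0.01283 = 0.002674 mol.
For a 1:1 reaction, n(LiOH) = 0.002674 mol.
[LiOH] = 0.002674 mol / 0.03994 L = 0.0669 M.

0.0669 M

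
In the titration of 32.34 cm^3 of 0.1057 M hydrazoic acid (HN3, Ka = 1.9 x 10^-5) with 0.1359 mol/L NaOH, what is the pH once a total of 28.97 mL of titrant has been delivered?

11.93

n(acid) = 0.1057 x 0.03234 = 0.003418 mol; n(NaOH) added = 0.1359 x 0.02897 = 0.003937 mol.
Base is in excess by 0.003937 - 0.003418 = 0.0005187 mol in a total volume of 0.06131 L.
[OH^-] = 0.0005187/0.06131 = 0.008460 M, so pOH = 2.07 and pH = 14.00 - 2.07 = 11.93.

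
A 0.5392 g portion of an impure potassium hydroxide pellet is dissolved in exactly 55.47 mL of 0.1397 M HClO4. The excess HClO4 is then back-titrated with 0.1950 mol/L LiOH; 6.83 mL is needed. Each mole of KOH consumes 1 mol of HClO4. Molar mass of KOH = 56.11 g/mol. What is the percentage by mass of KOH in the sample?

Total n(HClO4) added = 0.1397 x 0.05547 = 0.007749 mol.
n(LiOH) used = 0.1950 x 0.006830 = 0.001332 mol, which equals the excess n(HClO4).
So n(HClO4) consumed by the sample = 0.007749 - 0.001332 = 0.006417 mol.
n(KOH) = 0.006417 / 1 = 0.006417 mol.
mass KOH = 0.006417 x 56.11 = 0.3601 g, so %KOH = 0.3601/0.5392 x 100 = 66.8%.

66.8%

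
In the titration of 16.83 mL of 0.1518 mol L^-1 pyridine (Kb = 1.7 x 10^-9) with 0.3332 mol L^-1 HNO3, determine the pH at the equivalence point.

n(C5H5N) = 0.1518 x 0.01683 = 0.002555 mol; V(HNO3) at equivalence = 0.002555/0.3332 = 0.007667 L.
At equivalence the base is fully converted to C5H5NH+; total volume = 0.02450 L, so [C5H5NH+] = 0.002555/0.02450 = 0.1043 M.
Ka(C5H5NH+) = Kw/Kb = 1.0e-14 / 1.7 x 10^-9 = 5.88e-6.
[H^+] = sqrt(Ka x [C5H5NH+]) = sqrt(5.88e-6 x 0.1043) = 0.000783 M.
pH = -log(0.000783) = 3.11.

3.11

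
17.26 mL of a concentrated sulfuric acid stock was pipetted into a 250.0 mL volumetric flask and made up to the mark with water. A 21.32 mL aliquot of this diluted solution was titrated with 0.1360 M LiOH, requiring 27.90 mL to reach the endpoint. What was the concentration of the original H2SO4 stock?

1.29 M

n(LiOH) = 0.1360 x 0.02790 = 0.003794 mol.
n(H2SO4) in the aliquot = 0.003794 x 1/2 = 0.001897 mol.
[diluted H2SO4] = 0.001897 / 0.02132 = 0.08899 M.
Dilution factor = 250.0/17.26 = 14.48, so [stock] = 0.08899 x 14.48 = 1.29 M.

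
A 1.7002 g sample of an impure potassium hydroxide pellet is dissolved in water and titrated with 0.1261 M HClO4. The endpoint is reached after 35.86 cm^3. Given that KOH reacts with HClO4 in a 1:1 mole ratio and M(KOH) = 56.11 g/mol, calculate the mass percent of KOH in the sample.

n(HClO4) = 0.1261 x 0.03586 = 0.004522 mol.
n(KOH) = 0.004522 / 1 = 0.004522 mol.
mass of KOH = 0.004522 x 56.11 = 0.2537 g.
% purity = 0.2537 / 1.7002 x 100 = 14.9%.

14.9%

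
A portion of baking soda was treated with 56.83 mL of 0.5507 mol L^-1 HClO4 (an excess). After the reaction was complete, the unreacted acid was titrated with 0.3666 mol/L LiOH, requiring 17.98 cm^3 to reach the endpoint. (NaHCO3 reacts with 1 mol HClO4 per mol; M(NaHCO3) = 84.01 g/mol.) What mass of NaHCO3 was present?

2.08 g

Total n(HClO4) added = 0.5507 x 0.05683 = 0.03130 mol.
n(LiOH) used = 0.3666 x 0.01798 = 0.006591 mol, which equals the excess n(HClO4).
So n(HClO4) consumed by the sample = 0.03130 - 0.006591 = 0.02470 mol.
n(NaHCO3) = 0.02470 / 1 = 0.02470 mol.
mass = 0.02470 mol x 84.01 g/mol = 2.08 g.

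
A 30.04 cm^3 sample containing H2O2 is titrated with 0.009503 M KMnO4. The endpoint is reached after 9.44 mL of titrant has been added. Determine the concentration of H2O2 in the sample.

0.00747 M

n(KMnO4) = 0.009503 x 0.009440 = 8.971e-5 mol.
From the balanced equation, 2 mol KMnO4 reacts with 5 mol H2O2, so n(H2O2) = 8.971e-5 x 5/2 = 0.0002243 mol.
[H2O2] = 0.0002243 / 0.03004 L = 0.00747 M.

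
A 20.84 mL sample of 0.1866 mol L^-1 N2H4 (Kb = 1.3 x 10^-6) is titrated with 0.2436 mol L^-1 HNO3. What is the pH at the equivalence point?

n(N2H4) = 0.1866 x 0.02084 = 0.003889 mol; V(HNO3) at equivalence = 0.003889/0.2436 = 0.01596 L.
At equivalence the base is fully converted to N2H5+; total volume = 0.03680 L, so [N2H5+] = 0.003889/0.03680 = 0.1057 M.
Ka(N2H5+) = Kw/Kb = 1.0e-14 / 1.3 x 10^-6 = 7.69e-9.
[H^+] = sqrt(Ka x [N2H5+]) = sqrt(7.69e-9 x 0.1057) = 2.85e-5 M.
pH = -log(2.85e-5) = 4.55.

4.55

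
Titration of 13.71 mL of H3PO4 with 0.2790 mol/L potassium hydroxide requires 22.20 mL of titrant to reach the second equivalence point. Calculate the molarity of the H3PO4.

0.226 M

n(KOH) = 0.2790 x 0.02220 = 0.006194 mol.
At the second equivalence point, 2 mol OH^- react per mol H3PO4, so n(H3PO4) = 0.006194 / 2 = 0.003097 mol.
[H3PO4] = 0.003097 / 0.01371 L = 0.226 M.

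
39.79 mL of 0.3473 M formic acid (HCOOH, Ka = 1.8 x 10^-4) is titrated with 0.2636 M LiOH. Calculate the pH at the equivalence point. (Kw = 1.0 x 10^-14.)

n(HCOOH) = 0.3473 x 0.03979 = 0.01382 mol; V(LiOH) at equivalence = 0.01382/0.2636 = 0.05242 L.
At equivalence all the acid is converted to HCOO-; total volume = 0.03979 + 0.05242 = 0.09221 L, so [HCOO-] = 0.01382/0.09221 = 0.1499 M.
Kb = Kw/Ka = 1.0e-14 / 1.8 x 10^-4 = 5.56e-11.
[OH^-] = sqrt(Kb x [HCOO-]) = sqrt(5.56e-11 x 0.1499) = 2.89e-6 M.
pOH = 5.54, so pH = 14.00 - 5.54 = 8.46.

8.46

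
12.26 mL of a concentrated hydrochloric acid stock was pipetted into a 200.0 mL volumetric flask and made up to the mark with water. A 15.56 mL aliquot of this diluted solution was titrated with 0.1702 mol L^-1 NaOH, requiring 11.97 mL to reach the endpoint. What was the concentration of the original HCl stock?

2.14 M

n(NaOH) = 0.1702 x 0.01197 = 0.002037 mol.
n(HCl) in the aliquot = 0.002037 mol.
[diluted HCl] = 0.002037 / 0.01556 = 0.1309 M.
Dilution factor = 200.0/12.26 = 16.31, so [stock] = 0.1309 x 16.31 = 2.14 M.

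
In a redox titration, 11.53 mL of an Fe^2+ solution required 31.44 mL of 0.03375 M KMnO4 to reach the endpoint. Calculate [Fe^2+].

n(KMnO4) = 0.03375 x 0.03144 = 0.001061 mol.
From the balanced equation, 1 mol KMnO4 reacts with 5 mol Fe^2+, so n(Fe^2+) = 0.001061 x 5/1 = 0.005306 mol.
[Fe^2+] = 0.005306 / 0.01153 L = 0.460 M.

0.460 M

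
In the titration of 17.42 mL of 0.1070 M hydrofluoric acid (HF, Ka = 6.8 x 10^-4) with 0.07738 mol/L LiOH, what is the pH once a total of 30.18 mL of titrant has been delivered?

n(acid) = 0.1070 x 0.01742 = 0.001864 mol; n(LiOH) added = 0.07738 x 0.03018 = 0.002335 mol.
Base is in excess by 0.002335 - 0.001864 = 0.0004714 mol in a total volume of 0.04760 L.
[OH^-] = 0.0004714/0.04760 = 0.009903 M, so pOH = 2.00 and pH = 14.00 - 2.00 = 12.00.

12.00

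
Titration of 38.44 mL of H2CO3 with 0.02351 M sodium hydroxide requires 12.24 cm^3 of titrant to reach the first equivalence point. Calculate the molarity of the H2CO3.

0.00749 M

n(NaOH) = 0.02351 x 0.01224 = 0.0002878 mol.
At the first equivalence point, 1 mol OH^- react per mol H2CO3, so n(H2CO3) = 0.0002878 / 1 = 0.0002878 mol.
[H2CO3] = 0.0002878 / 0.03844 L = 0.00749 M.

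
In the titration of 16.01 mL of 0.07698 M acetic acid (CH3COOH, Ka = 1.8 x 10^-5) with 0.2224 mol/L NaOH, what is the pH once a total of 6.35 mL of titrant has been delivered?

n(acid) = 0.07698 x 0.01601 = 0.001232 mol; n(NaOH) added = 0.2224 x 0.006350 = 0.001412 mol.
Base is in excess by 0.001412 - 0.001232 = 0.0001798 mol in a total volume of 0.02236 L.
[OH^-] = 0.0001798/0.02236 = 0.008041 M, so pOH = 2.09 and pH = 14.00 - 2.09 = 11.91.

11.91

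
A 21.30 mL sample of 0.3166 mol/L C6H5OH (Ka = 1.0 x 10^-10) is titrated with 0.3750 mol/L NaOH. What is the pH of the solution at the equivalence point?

11.62

n(C6H5OH) = 0.3166 x 0.02130 = 0.006744 mol; V(NaOH) at equivalence = 0.006744/0.3750 = 0.01798 L.
At equivalence all the acid is converted to C6H5O-; total volume = 0.02130 + 0.01798 = 0.03928 L, so [C6H5O-] = 0.006744/0.03928 = 0.1717 M.
Kb = Kw/Ka = 1.0e-14 / 1.0 x 10^-10 = 0.000100.
[OH^-] = sqrt(Kb x [C6H5O-]) = sqrt(0.000100 x 0.1717) = 0.00414 M.
pOH = 2.38, so pH = 14.00 - 2.38 = 11.62.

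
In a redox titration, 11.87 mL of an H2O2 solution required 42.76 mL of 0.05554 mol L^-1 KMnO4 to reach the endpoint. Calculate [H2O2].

n(KMnO4) = 0.05554 x 0.04276 = 0.002375 mol.
From the balanced equation, 2 mol KMnO4 reacts with 5 mol H2O2, so n(H2O2) = 0.002375 x 5/2 = 0.005937 mol.
[H2O2] = 0.005937 / 0.01187 L = 0.500 M.

0.500 M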